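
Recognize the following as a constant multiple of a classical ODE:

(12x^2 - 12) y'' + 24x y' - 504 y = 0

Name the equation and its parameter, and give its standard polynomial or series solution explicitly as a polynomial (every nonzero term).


All three coefficients share the factor -12; dividing through by -12 gives  (1 - x^2) y'' - 2x y' + 42 y = 0.
This matches the Legendre equation (1 - x^2) y'' - 2x y' + n(n+1) y = 0 (note the -2x y' term) with n(n+1) = 42, so n = 6; the polynomial solution is P_6(x).
With y = sum_k a_k x^k, matching x^k gives (k+2)(k+1) a_{k+2} = [k(k+1) - n(n+1)] a_k = (k - 6)(k + 7) a_k. The right side vanishes at k = 6, so the series with the parity of 6 terminates at degree 6.
Standard normalization (P_n(1) = 1): leading coefficient (2n)!/(2^n (n!)^2) = 479001600/(64*518400) = 231/16, so a_6 = 231/16. Work downward with a_k = (k+1)(k+2) a_{k+2} / ((k - 6)(k + 7)):
  a_4 = (5)(6)(231/16) / ((4 - 6)(4 + 7)) = (3465/8)/(-22) = -315/16
  a_2 = (3)(4)(-315/16) / ((2 - 6)(2 + 7)) = (-945/4)/(-36) = 105/16
  a_0 = (1)(2)(105/16) / ((0 - 6)(0 + 7)) = (105/8)/(-42) = -5/16
Hence P_6(x) = 231 x^6/16 - 315 x^4/16 + 105 x^2/16 - 5/16.

P_6(x); series = 231 x^6/16 - 315 x^4/16 + 105 x^2/16 - 5/16


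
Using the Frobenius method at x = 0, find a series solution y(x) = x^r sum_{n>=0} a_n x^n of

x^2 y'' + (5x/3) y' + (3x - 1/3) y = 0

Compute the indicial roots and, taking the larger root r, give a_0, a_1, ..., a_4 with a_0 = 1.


Write in Frobenius form y'' + (p(x)/x) y' + (q(x)/x^2) y = 0:
  p(x) = 5/3,  q(x) = 3x - 1/3.
Indicial equation: r(r-1) + (5/3) r + (-1/3) = 0 -> roots r_1 = 1/3, r_2 = -1.
Take r = r_1 = 1/3. Let y(x) = x^r sum_{n>=0} a_n x^n with a_0 = 1.
Substitute y = x^r sum a_n x^n and match x^{r+n}. The recurrence is
  D(n) a_n + 3 a_{n-1} = 0,  where D(n) = (r+n)(r+n-1) + (5/3)(r+n) + (-1/3).
  a_n = -3 / D(n) * a_{n-1}.
Since the indicial polynomial factors as (r - r_1)(r - r_2), D(n) = (r_1 + n - r_1)(r_1 + n - r_2) = n(n + 4/3).
Evaluating step by step (a_0 = 1):
  n = 1: D(1) = 1(1 + 4/3) = 7/3; numerator = -3(1) = -3; a_1 = (-3)/(7/3) = -9/7
  n = 2: D(2) = 2(2 + 4/3) = 20/3; numerator = -3(-9/7) = 27/7; a_2 = (27/7)/(20/3) = 81/140
  n = 3: D(3) = 3(3 + 4/3) = 13; numerator = -3(81/140) = -243/140; a_3 = (-243/140)/(13) = -243/1820
  n = 4: D(4) = 4(4 + 4/3) = 64/3; numerator = -3(-243/1820) = 729/1820; a_4 = (729/1820)/(64/3) = 2187/116480

r = 1/3; a_0 = 1; a_1 = -9/7; a_2 = 81/140; a_3 = -243/1820; a_4 = 2187/116480


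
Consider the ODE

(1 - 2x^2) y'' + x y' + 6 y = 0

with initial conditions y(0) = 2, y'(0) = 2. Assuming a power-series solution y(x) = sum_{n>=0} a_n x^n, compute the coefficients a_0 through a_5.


Ansatz: y(x) = sum_{n>=0} a_n x^n, so y'(x) = sum_{n>=1} n a_n x^(n-1) and y''(x) = sum_{n>=2} n(n-1) a_n x^(n-2).
Substitute into P(x) y'' + Q(x) y' + R(x) y = 0 with P(x) = 1 - 2x^2, Q(x) = x, R(x) = 6, and match powers of x.
Initial conditions: a_0 = 2, a_1 = 2.
Setting the coefficient of each power of x to zero and solving order by order (substituting the coefficients already found):
  x^0: 2 a_2 + 6 a_0 = 0  ->  2 a_2 = -6 a_0 = -12  ->  a_2 = -6
  x^1: 6 a_3 + 7 a_1 = 0  ->  6 a_3 = -7 a_1 = -14  ->  a_3 = -7/3
  x^2: 12 a_4 + 4 a_2 = 0  ->  12 a_4 = -4 a_2 = 24  ->  a_4 = 2
  x^3: 20 a_5 - 3 a_3 = 0  ->  20 a_5 = 3 a_3 = -7  ->  a_5 = -7/20
Truncated series: y(x) = 2 + 2 x - 6 x^2 - (7/3) x^3 + 2 x^4 - (7/20) x^5 + O(x^6).

a_0 = 2; a_1 = 2; a_2 = -6; a_3 = -7/3; a_4 = 2; a_5 = -7/20


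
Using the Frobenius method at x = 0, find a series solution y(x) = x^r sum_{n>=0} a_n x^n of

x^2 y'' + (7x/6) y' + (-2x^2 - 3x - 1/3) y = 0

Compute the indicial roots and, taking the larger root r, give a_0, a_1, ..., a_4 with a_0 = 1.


Write in Frobenius form y'' + (p(x)/x) y' + (q(x)/x^2) y = 0:
  p(x) = 7/6,  q(x) = -2x^2 - 3x - 1/3.
Indicial equation: r(r-1) + (7/6) r + (-1/3) = 0 -> roots r_1 = 1/2, r_2 = -2/3.
Take r = r_1 = 1/2. Let y(x) = x^r sum_{n>=0} a_n x^n with a_0 = 1.
Substitute y = x^r sum a_n x^n and match x^{r+n}. The recurrence is
  D(n) a_n - 3 a_{n-1} - 2 a_{n-2} = 0,  where D(n) = (r+n)(r+n-1) + (7/6)(r+n) + (-1/3).
  a_n = [3 a_{n-1} + 2 a_{n-2}] / D(n).
Since the indicial polynomial factors as (r - r_1)(r - r_2), D(n) = (r_1 + n - r_1)(r_1 + n - r_2) = n(n + 7/6).
Evaluating step by step (a_0 = 1):
  n = 1: D(1) = 1(1 + 7/6) = 13/6; numerator = 3(1) = 3; a_1 = (3)/(13/6) = 18/13
  n = 2: D(2) = 2(2 + 7/6) = 19/3; numerator = 3(18/13) + 2(1) = 80/13; a_2 = (80/13)/(19/3) = 240/247
  n = 3: D(3) = 3(3 + 7/6) = 25/2; numerator = 3(240/247) + 2(18/13) = 108/19; a_3 = (108/19)/(25/2) = 216/475
  n = 4: D(4) = 4(4 + 7/6) = 62/3; numerator = 3(216/475) + 2(240/247) = 20424/6175; a_4 = (20424/6175)/(62/3) = 30636/191425

r = 1/2; a_0 = 1; a_1 = 18/13; a_2 = 240/247; a_3 = 216/475; a_4 = 30636/191425


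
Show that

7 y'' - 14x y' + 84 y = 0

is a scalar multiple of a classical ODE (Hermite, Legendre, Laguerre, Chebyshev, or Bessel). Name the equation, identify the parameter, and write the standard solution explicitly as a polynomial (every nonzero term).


All three coefficients share the factor 7; dividing through by 7 gives  y'' - 2x y' + 12 y = 0.
This matches the Hermite equation y'' - 2x y' + 2n y = 0 with 2n = 12, so n = 6; the polynomial solution is H_6(x).
With y = sum_k a_k x^k, matching x^k gives (k+2)(k+1) a_{k+2} = 2(k - n) a_k = 2(k - 6) a_k. The right side vanishes at k = 6, so the series with the parity of 6 terminates at degree 6.
Standard normalization: leading coefficient of H_n is 2^n, so a_6 = 2^6 = 64. Work downward with a_k = (k+1)(k+2) a_{k+2} / (2(k - n)):
  a_4 = (5)(6)(64) / (2(4 - 6)) = 1920/(-4) = -480
  a_2 = (3)(4)(-480) / (2(2 - 6)) = -5760/(-8) = 720
  a_0 = (1)(2)(720) / (2(0 - 6)) = 1440/(-12) = -120
Hence H_6(x) = 64 x^6 - 480 x^4 + 720 x^2 - 120.

H_6(x); series = 64 x^6 - 480 x^4 + 720 x^2 - 120


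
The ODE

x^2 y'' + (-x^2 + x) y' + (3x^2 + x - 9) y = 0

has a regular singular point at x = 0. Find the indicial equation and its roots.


Divide by x^2 to reach normal form y'' + P_1(x) y' + P_2(x) y = 0 with P_1(x) = -1 + 1/x and P_2(x) = 3 + 1/x - 9/x^2.
x = 0 is a singular point because the y'-coefficient -1 + 1/x has a pole at x = 0 and the y-coefficient 3 + 1/x - 9/x^2 has a pole at x = 0.
It is a regular singular point because x P_1(x) = p(x) = 1 - x and x^2 P_2(x) = q(x) = 3x^2 + x - 9 are polynomials, hence analytic at x = 0.
p(0) = 1,  q(0) = -9.
Indicial equation: r(r-1) + p(0) r + q(0) = 0, i.e. r^2 + (p(0) - 1) r + q(0) = 0, i.e. r^2 - 9 = 0.
Discriminant: (0)^2 - 4(-9) = 36, so r = (0 ± 6)/2.
Solving: r_1 = 3, r_2 = -3.

indicial: r^2 - 9 = 0; roots r_1 = 3, r_2 = -3


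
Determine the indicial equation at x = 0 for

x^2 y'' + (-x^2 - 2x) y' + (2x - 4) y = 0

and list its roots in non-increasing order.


Divide by x^2 to reach normal form y'' + P_1(x) y' + P_2(x) y = 0 with P_1(x) = -1 - 2/x and P_2(x) = 2/x - 4/x^2.
x = 0 is a singular point because the y'-coefficient -1 - 2/x has a pole at x = 0 and the y-coefficient 2/x - 4/x^2 has a pole at x = 0.
It is a regular singular point because x P_1(x) = p(x) = -x - 2 and x^2 P_2(x) = q(x) = 2x - 4 are polynomials, hence analytic at x = 0.
p(0) = -2,  q(0) = -4.
Indicial equation: r(r-1) + p(0) r + q(0) = 0, i.e. r^2 + (p(0) - 1) r + q(0) = 0, i.e. r^2 - 3 r - 4 = 0.
Discriminant: (-3)^2 - 4(-4) = 25, so r = (3 ± 5)/2.
Solving: r_1 = 4, r_2 = -1.

indicial: r^2 - 3 r - 4 = 0; roots r_1 = 4, r_2 = -1


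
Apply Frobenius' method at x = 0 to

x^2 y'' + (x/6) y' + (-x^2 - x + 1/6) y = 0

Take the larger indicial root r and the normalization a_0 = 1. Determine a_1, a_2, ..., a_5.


Write in Frobenius form y'' + (p(x)/x) y' + (q(x)/x^2) y = 0:
  p(x) = 1/6,  q(x) = -x^2 - x + 1/6.
Indicial equation: r(r-1) + (1/6) r + (1/6) = 0 -> roots r_1 = 1/2, r_2 = 1/3.
Take r = r_1 = 1/2. Let y(x) = x^r sum_{n>=0} a_n x^n with a_0 = 1.
Substitute y = x^r sum a_n x^n and match x^{r+n}. The recurrence is
  D(n) a_n - 1 a_{n-1} - 1 a_{n-2} = 0,  where D(n) = (r+n)(r+n-1) + (1/6)(r+n) + (1/6).
  a_n = [1 a_{n-1} + 1 a_{n-2}] / D(n).
Since the indicial polynomial factors as (r - r_1)(r - r_2), D(n) = (r_1 + n - r_1)(r_1 + n - r_2) = n(n + 1/6).
Evaluating step by step (a_0 = 1):
  n = 1: D(1) = 1(1 + 1/6) = 7/6; numerator = 1(1) = 1; a_1 = (1)/(7/6) = 6/7
  n = 2: D(2) = 2(2 + 1/6) = 13/3; numerator = 1(6/7) + 1(1) = 13/7; a_2 = (13/7)/(13/3) = 3/7
  n = 3: D(3) = 3(3 + 1/6) = 19/2; numerator = 1(3/7) + 1(6/7) = 9/7; a_3 = (9/7)/(19/2) = 18/133
  n = 4: D(4) = 4(4 + 1/6) = 50/3; numerator = 1(18/133) + 1(3/7) = 75/133; a_4 = (75/133)/(50/3) = 9/266
  n = 5: D(5) = 5(5 + 1/6) = 155/6; numerator = 1(9/266) + 1(18/133) = 45/266; a_5 = (45/266)/(155/6) = 27/4123

r = 1/2; a_0 = 1; a_1 = 6/7; a_2 = 3/7; a_3 = 18/133; a_4 = 9/266; a_5 = 27/4123


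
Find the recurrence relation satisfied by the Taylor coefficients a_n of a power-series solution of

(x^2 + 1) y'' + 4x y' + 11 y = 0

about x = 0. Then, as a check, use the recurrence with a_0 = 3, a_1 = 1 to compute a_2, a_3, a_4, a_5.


Substitute y = sum_n a_n x^n.
(1 + 1 x^2) y'' contributes (n+2)(n+1) a_{n+2} + n(n-1) a_n at x^n.
4 x y'(x) contributes 4 n a_n at x^n.
11 y(x) contributes 11 a_n at x^n.
Matching x^n: (n+2)(n+1) a_{n+2} + (n(n-1) + 4 n + 11) a_n = 0.
Thus a_{n+2} = (-n(n-1) - 4 n - 11) / ((n+1)(n+2)) * a_n.

Check with a_0 = 3, a_1 = 1 (apply the recurrence for n = 0, 1, 2, 3): a_0 = 3, a_1 = 1, a_2 = -33/2, a_3 = -5/2, a_4 = 231/8, a_5 = 29/8.

a_(n+2) = (-n(n-1) - 4 n - 11) / ((n+1)(n+2)) * a_n; check: a_0 = 3, a_1 = 1, a_2 = -33/2, a_3 = -5/2, a_4 = 231/8, a_5 = 29/8


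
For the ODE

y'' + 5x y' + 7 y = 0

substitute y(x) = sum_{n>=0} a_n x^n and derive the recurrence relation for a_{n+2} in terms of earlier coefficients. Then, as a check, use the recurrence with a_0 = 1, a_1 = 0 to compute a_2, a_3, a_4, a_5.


Substitute y = sum_n a_n x^n.
y''(x) has coefficient (n+2)(n+1) a_{n+2} at x^n;
5 x y'(x) has coefficient 5 n a_n at x^n (shift);
7 y(x) has coefficient 7 a_n at x^n.
Matching x^n: (n+2)(n+1) a_{n+2} + (5n + 7) a_n = 0.
Thus a_{n+2} = (-5n - 7) / ((n+1)(n+2)) * a_n.

Check with a_0 = 1, a_1 = 0 (apply the recurrence for n = 0, 1, 2, 3): a_0 = 1, a_1 = 0, a_2 = -7/2, a_3 = 0, a_4 = 119/24, a_5 = 0.

a_(n+2) = (-5n - 7) / ((n+1)(n+2)) * a_n; check: a_0 = 1, a_1 = 0, a_2 = -7/2, a_3 = 0, a_4 = 119/24, a_5 = 0


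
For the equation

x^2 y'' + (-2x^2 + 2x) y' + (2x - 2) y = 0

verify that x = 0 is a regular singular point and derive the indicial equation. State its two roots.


Divide by x^2 to reach normal form y'' + P_1(x) y' + P_2(x) y = 0 with P_1(x) = -2 + 2/x and P_2(x) = 2/x - 2/x^2.
x = 0 is a singular point because the y'-coefficient -2 + 2/x has a pole at x = 0 and the y-coefficient 2/x - 2/x^2 has a pole at x = 0.
It is a regular singular point because x P_1(x) = p(x) = 2 - 2x and x^2 P_2(x) = q(x) = 2x - 2 are polynomials, hence analytic at x = 0.
p(0) = 2,  q(0) = -2.
Indicial equation: r(r-1) + p(0) r + q(0) = 0, i.e. r^2 + (p(0) - 1) r + q(0) = 0, i.e. r^2 + 1 r - 2 = 0.
Discriminant: (1)^2 - 4(-2) = 9, so r = (-1 ± 3)/2.
Solving: r_1 = 1, r_2 = -2.

indicial: r^2 + 1 r - 2 = 0; roots r_1 = 1, r_2 = -2


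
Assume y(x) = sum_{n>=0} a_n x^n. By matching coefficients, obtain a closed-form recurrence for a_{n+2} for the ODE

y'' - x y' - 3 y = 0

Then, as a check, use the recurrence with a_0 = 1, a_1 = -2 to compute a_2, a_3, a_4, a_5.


Substitute y = sum_n a_n x^n.
y''(x) has coefficient (n+2)(n+1) a_{n+2} at x^n;
-x y'(x) has coefficient -n a_n at x^n (shift);
-3 y(x) has coefficient -3 a_n at x^n.
Matching x^n: (n+2)(n+1) a_{n+2} + (-n - 3) a_n = 0.
Thus a_{n+2} = (n + 3) / ((n+1)(n+2)) * a_n.

Check with a_0 = 1, a_1 = -2 (apply the recurrence for n = 0, 1, 2, 3): a_0 = 1, a_1 = -2, a_2 = 3/2, a_3 = -4/3, a_4 = 5/8, a_5 = -2/5.

a_(n+2) = (n + 3) / ((n+1)(n+2)) * a_n; check: a_0 = 1, a_1 = -2, a_2 = 3/2, a_3 = -4/3, a_4 = 5/8, a_5 = -2/5


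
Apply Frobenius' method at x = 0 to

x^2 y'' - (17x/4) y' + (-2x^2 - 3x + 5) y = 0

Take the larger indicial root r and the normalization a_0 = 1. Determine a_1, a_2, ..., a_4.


Write in Frobenius form y'' + (p(x)/x) y' + (q(x)/x^2) y = 0:
  p(x) = -17/4,  q(x) = -2x^2 - 3x + 5.
Indicial equation: r(r-1) + (-17/4) r + (5) = 0 -> roots r_1 = 4, r_2 = 5/4.
Take r = r_1 = 4. Let y(x) = x^r sum_{n>=0} a_n x^n with a_0 = 1.
Substitute y = x^r sum a_n x^n and match x^{r+n}. The recurrence is
  D(n) a_n - 3 a_{n-1} - 2 a_{n-2} = 0,  where D(n) = (r+n)(r+n-1) + (-17/4)(r+n) + (5).
  a_n = [3 a_{n-1} + 2 a_{n-2}] / D(n).
Since the indicial polynomial factors as (r - r_1)(r - r_2), D(n) = (r_1 + n - r_1)(r_1 + n - r_2) = n(n + 11/4).
Evaluating step by step (a_0 = 1):
  n = 1: D(1) = 1(1 + 11/4) = 15/4; numerator = 3(1) = 3; a_1 = (3)/(15/4) = 4/5
  n = 2: D(2) = 2(2 + 11/4) = 19/2; numerator = 3(4/5) + 2(1) = 22/5; a_2 = (22/5)/(19/2) = 44/95
  n = 3: D(3) = 3(3 + 11/4) = 69/4; numerator = 3(44/95) + 2(4/5) = 284/95; a_3 = (284/95)/(69/4) = 1136/6555
  n = 4: D(4) = 4(4 + 11/4) = 27; numerator = 3(1136/6555) + 2(44/95) = 632/437; a_4 = (632/437)/(27) = 632/11799

r = 4; a_0 = 1; a_1 = 4/5; a_2 = 44/95; a_3 = 1136/6555; a_4 = 632/11799


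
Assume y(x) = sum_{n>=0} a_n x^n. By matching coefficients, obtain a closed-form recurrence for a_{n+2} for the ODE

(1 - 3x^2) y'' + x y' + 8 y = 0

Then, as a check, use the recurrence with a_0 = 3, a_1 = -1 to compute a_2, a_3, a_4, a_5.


Substitute y = sum_n a_n x^n.
(1 - 3 x^2) y'' contributes (n+2)(n+1) a_{n+2} - 3 n(n-1) a_n at x^n.
x y'(x) contributes n a_n at x^n.
8 y(x) contributes 8 a_n at x^n.
Matching x^n: (n+2)(n+1) a_{n+2} + (-3 n(n-1) + n + 8) a_n = 0.
Thus a_{n+2} = (3 n(n-1) - n - 8) / ((n+1)(n+2)) * a_n.

Check with a_0 = 3, a_1 = -1 (apply the recurrence for n = 0, 1, 2, 3): a_0 = 3, a_1 = -1, a_2 = -12, a_3 = 3/2, a_4 = 4, a_5 = 21/40.

a_(n+2) = (3 n(n-1) - n - 8) / ((n+1)(n+2)) * a_n; check: a_0 = 3, a_1 = -1, a_2 = -12, a_3 = 3/2, a_4 = 4, a_5 = 21/40


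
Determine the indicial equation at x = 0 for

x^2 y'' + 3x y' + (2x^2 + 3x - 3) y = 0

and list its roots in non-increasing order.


Divide by x^2 to reach normal form y'' + P_1(x) y' + P_2(x) y = 0 with P_1(x) = 3/x and P_2(x) = 2 + 3/x - 3/x^2.
x = 0 is a singular point because the y'-coefficient 3/x has a pole at x = 0 and the y-coefficient 2 + 3/x - 3/x^2 has a pole at x = 0.
It is a regular singular point because x P_1(x) = p(x) = 3 and x^2 P_2(x) = q(x) = 2x^2 + 3x - 3 are polynomials, hence analytic at x = 0.
p(0) = 3,  q(0) = -3.
Indicial equation: r(r-1) + p(0) r + q(0) = 0, i.e. r^2 + (p(0) - 1) r + q(0) = 0, i.e. r^2 + 2 r - 3 = 0.
Discriminant: (2)^2 - 4(-3) = 16, so r = (-2 ± 4)/2.
Solving: r_1 = 1, r_2 = -3.

indicial: r^2 + 2 r - 3 = 0; roots r_1 = 1, r_2 = -3


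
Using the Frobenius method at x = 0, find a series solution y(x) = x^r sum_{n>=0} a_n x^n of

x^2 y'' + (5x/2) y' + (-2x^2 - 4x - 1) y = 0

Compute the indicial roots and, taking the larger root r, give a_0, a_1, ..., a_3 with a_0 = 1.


Write in Frobenius form y'' + (p(x)/x) y' + (q(x)/x^2) y = 0:
  p(x) = 5/2,  q(x) = -2x^2 - 4x - 1.
Indicial equation: r(r-1) + (5/2) r + (-1) = 0 -> roots r_1 = 1/2, r_2 = -2.
Take r = r_1 = 1/2. Let y(x) = x^r sum_{n>=0} a_n x^n with a_0 = 1.
Substitute y = x^r sum a_n x^n and match x^{r+n}. The recurrence is
  D(n) a_n - 4 a_{n-1} - 2 a_{n-2} = 0,  where D(n) = (r+n)(r+n-1) + (5/2)(r+n) + (-1).
  a_n = [4 a_{n-1} + 2 a_{n-2}] / D(n).
Since the indicial polynomial factors as (r - r_1)(r - r_2), D(n) = (r_1 + n - r_1)(r_1 + n - r_2) = n(n + 5/2).
Evaluating step by step (a_0 = 1):
  n = 1: D(1) = 1(1 + 5/2) = 7/2; numerator = 4(1) = 4; a_1 = (4)/(7/2) = 8/7
  n = 2: D(2) = 2(2 + 5/2) = 9; numerator = 4(8/7) + 2(1) = 46/7; a_2 = (46/7)/(9) = 46/63
  n = 3: D(3) = 3(3 + 5/2) = 33/2; numerator = 4(46/63) + 2(8/7) = 328/63; a_3 = (328/63)/(33/2) = 656/2079

r = 1/2; a_0 = 1; a_1 = 8/7; a_2 = 46/63; a_3 = 656/2079


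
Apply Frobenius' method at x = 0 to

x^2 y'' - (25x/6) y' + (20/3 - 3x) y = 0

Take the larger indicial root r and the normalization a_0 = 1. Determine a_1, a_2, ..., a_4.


Write in Frobenius form y'' + (p(x)/x) y' + (q(x)/x^2) y = 0:
  p(x) = -25/6,  q(x) = 20/3 - 3x.
Indicial equation: r(r-1) + (-25/6) r + (20/3) = 0 -> roots r_1 = 8/3, r_2 = 5/2.
Take r = r_1 = 8/3. Let y(x) = x^r sum_{n>=0} a_n x^n with a_0 = 1.
Substitute y = x^r sum a_n x^n and match x^{r+n}. The recurrence is
  D(n) a_n - 3 a_{n-1} = 0,  where D(n) = (r+n)(r+n-1) + (-25/6)(r+n) + (20/3).
  a_n = 3 / D(n) * a_{n-1}.
Since the indicial polynomial factors as (r - r_1)(r - r_2), D(n) = (r_1 + n - r_1)(r_1 + n - r_2) = n(n + 1/6).
Evaluating step by step (a_0 = 1):
  n = 1: D(1) = 1(1 + 1/6) = 7/6; numerator = 3(1) = 3; a_1 = (3)/(7/6) = 18/7
  n = 2: D(2) = 2(2 + 1/6) = 13/3; numerator = 3(18/7) = 54/7; a_2 = (54/7)/(13/3) = 162/91
  n = 3: D(3) = 3(3 + 1/6) = 19/2; numerator = 3(162/91) = 486/91; a_3 = (486/91)/(19/2) = 972/1729
  n = 4: D(4) = 4(4 + 1/6) = 50/3; numerator = 3(972/1729) = 2916/1729; a_4 = (2916/1729)/(50/3) = 4374/43225

r = 8/3; a_0 = 1; a_1 = 18/7; a_2 = 162/91; a_3 = 972/1729; a_4 = 4374/43225


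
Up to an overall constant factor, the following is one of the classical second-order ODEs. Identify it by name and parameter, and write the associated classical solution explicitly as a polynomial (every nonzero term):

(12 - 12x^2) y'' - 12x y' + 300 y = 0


All three coefficients share the factor 12; dividing through by 12 gives  (1 - x^2) y'' - x y' + 25 y = 0.
This matches the Chebyshev equation (1 - x^2) y'' - x y' + n^2 y = 0 (note the -x y' term, not -2x y') with n^2 = 25, so n = 5; the polynomial solution is T_5(x).
With y = sum_k a_k x^k, matching x^k gives (k+2)(k+1) a_{k+2} = (k^2 - n^2) a_k = (k - 5)(k + 5) a_k. The right side vanishes at k = 5, so the series with the parity of 5 terminates at degree 5.
Standard normalization: leading coefficient of T_n is 2^(n-1), so a_5 = 2^4 = 16. Work downward with a_k = (k+1)(k+2) a_{k+2} / ((k - 5)(k + 5)):
  a_3 = (4)(5)(16) / ((3 - 5)(3 + 5)) = 320/(-16) = -20
  a_1 = (2)(3)(-20) / ((1 - 5)(1 + 5)) = -120/(-24) = 5
Hence T_5(x) = 16 x^5 - 20 x^3 + 5 x.

T_5(x); series = 16 x^5 - 20 x^3 + 5 x


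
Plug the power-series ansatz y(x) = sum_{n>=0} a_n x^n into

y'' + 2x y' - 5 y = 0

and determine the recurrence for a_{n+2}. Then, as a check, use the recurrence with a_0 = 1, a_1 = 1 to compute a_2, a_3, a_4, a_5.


Substitute y = sum_n a_n x^n.
y''(x) has coefficient (n+2)(n+1) a_{n+2} at x^n;
2 x y'(x) has coefficient 2 n a_n at x^n (shift);
-5 y(x) has coefficient -5 a_n at x^n.
Matching x^n: (n+2)(n+1) a_{n+2} + (2n - 5) a_n = 0.
Thus a_{n+2} = (-2n + 5) / ((n+1)(n+2)) * a_n.

Check with a_0 = 1, a_1 = 1 (apply the recurrence for n = 0, 1, 2, 3): a_0 = 1, a_1 = 1, a_2 = 5/2, a_3 = 1/2, a_4 = 5/24, a_5 = -1/40.

a_(n+2) = (-2n + 5) / ((n+1)(n+2)) * a_n; check: a_0 = 1, a_1 = 1, a_2 = 5/2, a_3 = 1/2, a_4 = 5/24, a_5 = -1/40


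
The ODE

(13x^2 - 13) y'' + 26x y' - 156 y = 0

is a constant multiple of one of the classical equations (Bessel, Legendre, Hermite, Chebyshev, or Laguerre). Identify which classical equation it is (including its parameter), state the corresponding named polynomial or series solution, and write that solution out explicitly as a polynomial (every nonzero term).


All three coefficients share the factor -13; dividing through by -13 gives  (1 - x^2) y'' - 2x y' + 12 y = 0.
This matches the Legendre equation (1 - x^2) y'' - 2x y' + n(n+1) y = 0 (note the -2x y' term) with n(n+1) = 12, so n = 3; the polynomial solution is P_3(x).
With y = sum_k a_k x^k, matching x^k gives (k+2)(k+1) a_{k+2} = [k(k+1) - n(n+1)] a_k = (k - 3)(k + 4) a_k. The right side vanishes at k = 3, so the series with the parity of 3 terminates at degree 3.
Standard normalization (P_n(1) = 1): leading coefficient (2n)!/(2^n (n!)^2) = 720/(8*36) = 5/2, so a_3 = 5/2. Work downward with a_k = (k+1)(k+2) a_{k+2} / ((k - 3)(k + 4)):
  a_1 = (2)(3)(5/2) / ((1 - 3)(1 + 4)) = 15/(-10) = -3/2
Hence P_3(x) = 5 x^3/2 - 3 x/2.

P_3(x); series = 5 x^3/2 - 3 x/2


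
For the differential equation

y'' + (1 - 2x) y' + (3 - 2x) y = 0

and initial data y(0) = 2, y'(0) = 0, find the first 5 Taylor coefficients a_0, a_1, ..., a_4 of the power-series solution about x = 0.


Ansatz: y(x) = sum_{n>=0} a_n x^n, so y'(x) = sum_{n>=1} n a_n x^(n-1) and y''(x) = sum_{n>=2} n(n-1) a_n x^(n-2).
Substitute into P(x) y'' + Q(x) y' + R(x) y = 0 with P(x) = 1, Q(x) = 1 - 2x, R(x) = 3 - 2x, and match powers of x.
Initial conditions: a_0 = 2, a_1 = 0.
Setting the coefficient of each power of x to zero and solving order by order (substituting the coefficients already found):
  x^0: 2 a_2 + a_1 + 3 a_0 = 0  ->  2 a_2 = -a_1 - 3 a_0 = -6  ->  a_2 = -3
  x^1: 6 a_3 + 2 a_2 + a_1 - 2 a_0 = 0  ->  6 a_3 = -2 a_2 - a_1 + 2 a_0 = 10  ->  a_3 = 5/3
  x^2: 12 a_4 + 3 a_3 - a_2 - 2 a_1 = 0  ->  12 a_4 = -3 a_3 + a_2 + 2 a_1 = -8  ->  a_4 = -2/3
Truncated series: y(x) = 2 - 3 x^2 + (5/3) x^3 - (2/3) x^4 + O(x^5).

a_0 = 2; a_1 = 0; a_2 = -3; a_3 = 5/3; a_4 = -2/3


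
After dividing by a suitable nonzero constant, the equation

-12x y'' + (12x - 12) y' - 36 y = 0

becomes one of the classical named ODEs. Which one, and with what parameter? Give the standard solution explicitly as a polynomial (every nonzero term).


All three coefficients share the factor -12; dividing through by -12 gives  x y'' + (1 - x) y' + 3 y = 0.
This matches the Laguerre equation x y'' + (1 - x) y' + n y = 0 with n = 3; the polynomial solution is L_3(x).
With y = sum_k a_k x^k, matching x^k gives (k+1)k a_{k+1} + (k+1) a_{k+1} - k a_k + n a_k = 0, i.e. (k+1)^2 a_{k+1} = (k - n) a_k = (k - 3) a_k. The right side vanishes at k = 3, so the series terminates at degree 3.
Standard normalization L_n(0) = 1 gives a_0 = 1. Work upward with a_{k+1} = (k - 3) a_k / (k+1)^2:
  a_1 = (0 - 3)(1) / 1^2 = -3/1 = -3
  a_2 = (1 - 3)(-3) / 2^2 = 6/4 = 3/2
  a_3 = (2 - 3)(3/2) / 3^2 = (-3/2)/9 = -1/6
Hence L_3(x) = -x^3/6 + 3 x^2/2 - 3 x + 1.

L_3(x); series = -x^3/6 + 3 x^2/2 - 3 x + 1


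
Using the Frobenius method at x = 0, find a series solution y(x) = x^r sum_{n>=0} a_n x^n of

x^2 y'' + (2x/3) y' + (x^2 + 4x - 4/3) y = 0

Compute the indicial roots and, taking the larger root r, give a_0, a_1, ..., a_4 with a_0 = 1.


Write in Frobenius form y'' + (p(x)/x) y' + (q(x)/x^2) y = 0:
  p(x) = 2/3,  q(x) = x^2 + 4x - 4/3.
Indicial equation: r(r-1) + (2/3) r + (-4/3) = 0 -> roots r_1 = 4/3, r_2 = -1.
Take r = r_1 = 4/3. Let y(x) = x^r sum_{n>=0} a_n x^n with a_0 = 1.
Substitute y = x^r sum a_n x^n and match x^{r+n}. The recurrence is
  D(n) a_n + 4 a_{n-1} + 1 a_{n-2} = 0,  where D(n) = (r+n)(r+n-1) + (2/3)(r+n) + (-4/3).
  a_n = [-4 a_{n-1} - 1 a_{n-2}] / D(n).
Since the indicial polynomial factors as (r - r_1)(r - r_2), D(n) = (r_1 + n - r_1)(r_1 + n - r_2) = n(n + 7/3).
Evaluating step by step (a_0 = 1):
  n = 1: D(1) = 1(1 + 7/3) = 10/3; numerator = -4(1) = -4; a_1 = (-4)/(10/3) = -6/5
  n = 2: D(2) = 2(2 + 7/3) = 26/3; numerator = -4(-6/5) - 1(1) = 19/5; a_2 = (19/5)/(26/3) = 57/130
  n = 3: D(3) = 3(3 + 7/3) = 16; numerator = -4(57/130) - 1(-6/5) = -36/65; a_3 = (-36/65)/(16) = -9/260
  n = 4: D(4) = 4(4 + 7/3) = 76/3; numerator = -4(-9/260) - 1(57/130) = -3/10; a_4 = (-3/10)/(76/3) = -9/760

r = 4/3; a_0 = 1; a_1 = -6/5; a_2 = 57/130; a_3 = -9/260; a_4 = -9/760


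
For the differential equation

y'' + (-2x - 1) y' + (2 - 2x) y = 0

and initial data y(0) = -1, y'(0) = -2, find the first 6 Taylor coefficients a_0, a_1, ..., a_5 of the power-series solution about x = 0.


Ansatz: y(x) = sum_{n>=0} a_n x^n, so y'(x) = sum_{n>=1} n a_n x^(n-1) and y''(x) = sum_{n>=2} n(n-1) a_n x^(n-2).
Substitute into P(x) y'' + Q(x) y' + R(x) y = 0 with P(x) = 1, Q(x) = -2x - 1, R(x) = 2 - 2x, and match powers of x.
Initial conditions: a_0 = -1, a_1 = -2.
Setting the coefficient of each power of x to zero and solving order by order (substituting the coefficients already found):
  x^0: 2 a_2 - a_1 + 2 a_0 = 0  ->  2 a_2 = a_1 - 2 a_0 = 0  ->  a_2 = 0
  x^1: 6 a_3 - 2 a_2 - 2 a_0 = 0  ->  6 a_3 = 2 a_2 + 2 a_0 = -2  ->  a_3 = -1/3
  x^2: 12 a_4 - 3 a_3 - 2 a_2 - 2 a_1 = 0  ->  12 a_4 = 3 a_3 + 2 a_2 + 2 a_1 = -5  ->  a_4 = -5/12
  x^3: 20 a_5 - 4 a_4 - 4 a_3 - 2 a_2 = 0  ->  20 a_5 = 4 a_4 + 4 a_3 + 2 a_2 = -3  ->  a_5 = -3/20
Truncated series: y(x) = -1 - 2 x - (1/3) x^3 - (5/12) x^4 - (3/20) x^5 + O(x^6).

a_0 = -1; a_1 = -2; a_2 = 0; a_3 = -1/3; a_4 = -5/12; a_5 = -3/20


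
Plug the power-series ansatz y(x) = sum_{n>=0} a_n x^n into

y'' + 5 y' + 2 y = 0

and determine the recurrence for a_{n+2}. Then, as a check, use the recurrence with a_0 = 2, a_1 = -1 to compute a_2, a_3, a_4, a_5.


Substitute y = sum_n a_n x^n.
y''(x) has coefficient (n+2)(n+1) a_{n+2} at x^n;
5 y'(x) has coefficient 5 (n+1) a_{n+1} at x^n;
2 y(x) has coefficient 2 a_n at x^n.
Matching x^n: (n+2)(n+1) a_{n+2} + 5 (n+1) a_{n+1} + 2 a_n = 0.
Thus a_{n+2} = [-5 (n+1) a_{n+1} - 2 a_n] / ((n+1)(n+2)).

Check with a_0 = 2, a_1 = -1 (apply the recurrence for n = 0, 1, 2, 3): a_0 = 2, a_1 = -1, a_2 = 1/2, a_3 = -1/2, a_4 = 13/24, a_5 = -59/120.

a_(n+2) = [-5 (n+1) a_(n+1) - 2 a_n] / ((n+1)(n+2)); check: a_0 = 2, a_1 = -1, a_2 = 1/2, a_3 = -1/2, a_4 = 13/24, a_5 = -59/120


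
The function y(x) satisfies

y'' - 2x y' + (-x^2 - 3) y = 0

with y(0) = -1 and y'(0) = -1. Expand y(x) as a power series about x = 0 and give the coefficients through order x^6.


Ansatz: y(x) = sum_{n>=0} a_n x^n, so y'(x) = sum_{n>=1} n a_n x^(n-1) and y''(x) = sum_{n>=2} n(n-1) a_n x^(n-2).
Substitute into P(x) y'' + Q(x) y' + R(x) y = 0 with P(x) = 1, Q(x) = -2x, R(x) = -x^2 - 3, and match powers of x.
Initial conditions: a_0 = -1, a_1 = -1.
Setting the coefficient of each power of x to zero and solving order by order (substituting the coefficients already found):
  x^0: 2 a_2 - 3 a_0 = 0  ->  2 a_2 = 3 a_0 = -3  ->  a_2 = -3/2
  x^1: 6 a_3 - 5 a_1 = 0  ->  6 a_3 = 5 a_1 = -5  ->  a_3 = -5/6
  x^2: 12 a_4 - 7 a_2 - a_0 = 0  ->  12 a_4 = 7 a_2 + a_0 = -23/2  ->  a_4 = -23/24
  x^3: 20 a_5 - 9 a_3 - a_1 = 0  ->  20 a_5 = 9 a_3 + a_1 = -17/2  ->  a_5 = -17/40
  x^4: 30 a_6 - 11 a_4 - a_2 = 0  ->  30 a_6 = 11 a_4 + a_2 = -289/24  ->  a_6 = -289/720
Truncated series: y(x) = -1 - x - (3/2) x^2 - (5/6) x^3 - (23/24) x^4 - (17/40) x^5 - (289/720) x^6 + O(x^7).

a_0 = -1; a_1 = -1; a_2 = -3/2; a_3 = -5/6; a_4 = -23/24; a_5 = -17/40; a_6 = -289/720


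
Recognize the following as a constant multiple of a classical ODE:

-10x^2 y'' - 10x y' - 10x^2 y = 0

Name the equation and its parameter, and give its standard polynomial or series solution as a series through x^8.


All three coefficients share the factor -10; dividing through by -10 gives  x^2 y'' + x y' + x^2 y = 0.
This matches the Bessel equation x^2 y'' + x y' + (x^2 - nu^2) y = 0 with nu^2 = 0, so nu = 0; the solution bounded at x = 0 is J_0(x).
Frobenius at x = 0: indicial roots ±nu; for r = nu the recurrence k(k + 2nu) c_k = -c_{k-2} gives the standard series J_nu(x) = sum_{k>=0} (-1)^k / (k! (k+nu)!) (x/2)^(2k+nu). Evaluate the first 5 terms:
  k = 0: (-1)^0 / (0! * 0! * 2^0) x^0 = 1/(1*1*1) x^0 = (1) x^0
  k = 1: (-1)^1 / (1! * 1! * 2^2) x^2 = -1/(1*1*4) x^2 = (-1/4) x^2
  k = 2: (-1)^2 / (2! * 2! * 2^4) x^4 = 1/(2*2*16) x^4 = (1/64) x^4
  k = 3: (-1)^3 / (3! * 3! * 2^6) x^6 = -1/(6*6*64) x^6 = (-1/2304) x^6
  k = 4: (-1)^4 / (4! * 4! * 2^8) x^8 = 1/(24*24*256) x^8 = (1/147456) x^8
Hence J_0(x) = x^8/147456 - x^6/2304 + x^4/64 - x^2/4 + 1 + ....

J_0(x); series = x^8/147456 - x^6/2304 + x^4/64 - x^2/4 + 1


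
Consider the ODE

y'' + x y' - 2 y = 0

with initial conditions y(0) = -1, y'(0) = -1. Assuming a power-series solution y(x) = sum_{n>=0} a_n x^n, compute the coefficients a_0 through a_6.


Ansatz: y(x) = sum_{n>=0} a_n x^n, so y'(x) = sum_{n>=1} n a_n x^(n-1) and y''(x) = sum_{n>=2} n(n-1) a_n x^(n-2).
Substitute into P(x) y'' + Q(x) y' + R(x) y = 0 with P(x) = 1, Q(x) = x, R(x) = -2, and match powers of x.
Initial conditions: a_0 = -1, a_1 = -1.
Setting the coefficient of each power of x to zero and solving order by order (substituting the coefficients already found):
  x^0: 2 a_2 - 2 a_0 = 0  ->  2 a_2 = 2 a_0 = -2  ->  a_2 = -1
  x^1: 6 a_3 - a_1 = 0  ->  6 a_3 = a_1 = -1  ->  a_3 = -1/6
  x^2: 12 a_4 = 0  ->  a_4 = 0
  x^3: 20 a_5 + a_3 = 0  ->  20 a_5 = -a_3 = 1/6  ->  a_5 = 1/120
  x^4: 30 a_6 + 2 a_4 = 0  ->  30 a_6 = -2 a_4 = 0  ->  a_6 = 0
Truncated series: y(x) = -1 - x - x^2 - (1/6) x^3 + (1/120) x^5 + O(x^7).

a_0 = -1; a_1 = -1; a_2 = -1; a_3 = -1/6; a_4 = 0; a_5 = 1/120; a_6 = 0


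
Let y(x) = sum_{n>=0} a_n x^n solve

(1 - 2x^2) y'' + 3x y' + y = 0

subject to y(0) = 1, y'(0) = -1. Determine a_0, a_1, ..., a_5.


Ansatz: y(x) = sum_{n>=0} a_n x^n, so y'(x) = sum_{n>=1} n a_n x^(n-1) and y''(x) = sum_{n>=2} n(n-1) a_n x^(n-2).
Substitute into P(x) y'' + Q(x) y' + R(x) y = 0 with P(x) = 1 - 2x^2, Q(x) = 3x, R(x) = 1, and match powers of x.
Initial conditions: a_0 = 1, a_1 = -1.
Setting the coefficient of each power of x to zero and solving order by order (substituting the coefficients already found):
  x^0: 2 a_2 + a_0 = 0  ->  2 a_2 = -a_0 = -1  ->  a_2 = -1/2
  x^1: 6 a_3 + 4 a_1 = 0  ->  6 a_3 = -4 a_1 = 4  ->  a_3 = 2/3
  x^2: 12 a_4 + 3 a_2 = 0  ->  12 a_4 = -3 a_2 = 3/2  ->  a_4 = 1/8
  x^3: 20 a_5 - 2 a_3 = 0  ->  20 a_5 = 2 a_3 = 4/3  ->  a_5 = 1/15
Truncated series: y(x) = 1 - x - (1/2) x^2 + (2/3) x^3 + (1/8) x^4 + (1/15) x^5 + O(x^6).

a_0 = 1; a_1 = -1; a_2 = -1/2; a_3 = 2/3; a_4 = 1/8; a_5 = 1/15


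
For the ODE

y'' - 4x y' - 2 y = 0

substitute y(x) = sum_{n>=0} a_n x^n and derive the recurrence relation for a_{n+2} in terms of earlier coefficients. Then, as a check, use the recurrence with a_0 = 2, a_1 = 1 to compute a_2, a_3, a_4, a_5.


Substitute y = sum_n a_n x^n.
y''(x) has coefficient (n+2)(n+1) a_{n+2} at x^n;
-4 x y'(x) has coefficient -4 n a_n at x^n (shift);
-2 y(x) has coefficient -2 a_n at x^n.
Matching x^n: (n+2)(n+1) a_{n+2} + (-4n - 2) a_n = 0.
Thus a_{n+2} = (4n + 2) / ((n+1)(n+2)) * a_n.

Check with a_0 = 2, a_1 = 1 (apply the recurrence for n = 0, 1, 2, 3): a_0 = 2, a_1 = 1, a_2 = 2, a_3 = 1, a_4 = 5/3, a_5 = 7/10.

a_(n+2) = (4n + 2) / ((n+1)(n+2)) * a_n; check: a_0 = 2, a_1 = 1, a_2 = 2, a_3 = 1, a_4 = 5/3, a_5 = 7/10


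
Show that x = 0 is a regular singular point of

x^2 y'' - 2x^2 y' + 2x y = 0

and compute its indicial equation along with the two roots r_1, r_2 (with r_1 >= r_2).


Divide by x^2 to reach normal form y'' + P_1(x) y' + P_2(x) y = 0 with P_1(x) = -2 and P_2(x) = 2/x.
x = 0 is a singular point because the y-coefficient 2/x has a pole at x = 0.
It is a regular singular point because x P_1(x) = p(x) = -2x and x^2 P_2(x) = q(x) = 2x are polynomials, hence analytic at x = 0.
p(0) = 0,  q(0) = 0.
Indicial equation: r(r-1) + p(0) r + q(0) = 0, i.e. r^2 + (p(0) - 1) r + q(0) = 0, i.e. r^2 - 1 r = 0.
Discriminant: (-1)^2 - 4(0) = 1, so r = (1 ± 1)/2.
Solving: r_1 = 1, r_2 = 0.

indicial: r^2 - 1 r = 0; roots r_1 = 1, r_2 = 0


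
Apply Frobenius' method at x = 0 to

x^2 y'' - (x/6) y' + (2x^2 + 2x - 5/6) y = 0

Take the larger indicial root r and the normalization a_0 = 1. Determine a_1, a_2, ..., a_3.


Write in Frobenius form y'' + (p(x)/x) y' + (q(x)/x^2) y = 0:
  p(x) = -1/6,  q(x) = 2x^2 + 2x - 5/6.
Indicial equation: r(r-1) + (-1/6) r + (-5/6) = 0 -> roots r_1 = 5/3, r_2 = -1/2.
Take r = r_1 = 5/3. Let y(x) = x^r sum_{n>=0} a_n x^n with a_0 = 1.
Substitute y = x^r sum a_n x^n and match x^{r+n}. The recurrence is
  D(n) a_n + 2 a_{n-1} + 2 a_{n-2} = 0,  where D(n) = (r+n)(r+n-1) + (-1/6)(r+n) + (-5/6).
  a_n = [-2 a_{n-1} - 2 a_{n-2}] / D(n).
Since the indicial polynomial factors as (r - r_1)(r - r_2), D(n) = (r_1 + n - r_1)(r_1 + n - r_2) = n(n + 13/6).
Evaluating step by step (a_0 = 1):
  n = 1: D(1) = 1(1 + 13/6) = 19/6; numerator = -2(1) = -2; a_1 = (-2)/(19/6) = -12/19
  n = 2: D(2) = 2(2 + 13/6) = 25/3; numerator = -2(-12/19) - 2(1) = -14/19; a_2 = (-14/19)/(25/3) = -42/475
  n = 3: D(3) = 3(3 + 13/6) = 31/2; numerator = -2(-42/475) - 2(-12/19) = 36/25; a_3 = (36/25)/(31/2) = 72/775

r = 5/3; a_0 = 1; a_1 = -12/19; a_2 = -42/475; a_3 = 72/775


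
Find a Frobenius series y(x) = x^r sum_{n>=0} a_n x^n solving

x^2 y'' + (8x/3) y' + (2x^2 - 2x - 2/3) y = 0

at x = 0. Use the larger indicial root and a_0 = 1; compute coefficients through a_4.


Write in Frobenius form y'' + (p(x)/x) y' + (q(x)/x^2) y = 0:
  p(x) = 8/3,  q(x) = 2x^2 - 2x - 2/3.
Indicial equation: r(r-1) + (8/3) r + (-2/3) = 0 -> roots r_1 = 1/3, r_2 = -2.
Take r = r_1 = 1/3. Let y(x) = x^r sum_{n>=0} a_n x^n with a_0 = 1.
Substitute y = x^r sum a_n x^n and match x^{r+n}. The recurrence is
  D(n) a_n - 2 a_{n-1} + 2 a_{n-2} = 0,  where D(n) = (r+n)(r+n-1) + (8/3)(r+n) + (-2/3).
  a_n = [2 a_{n-1} - 2 a_{n-2}] / D(n).
Since the indicial polynomial factors as (r - r_1)(r - r_2), D(n) = (r_1 + n - r_1)(r_1 + n - r_2) = n(n + 7/3).
Evaluating step by step (a_0 = 1):
  n = 1: D(1) = 1(1 + 7/3) = 10/3; numerator = 2(1) = 2; a_1 = (2)/(10/3) = 3/5
  n = 2: D(2) = 2(2 + 7/3) = 26/3; numerator = 2(3/5) - 2(1) = -4/5; a_2 = (-4/5)/(26/3) = -6/65
  n = 3: D(3) = 3(3 + 7/3) = 16; numerator = 2(-6/65) - 2(3/5) = -18/13; a_3 = (-18/13)/(16) = -9/104
  n = 4: D(4) = 4(4 + 7/3) = 76/3; numerator = 2(-9/104) - 2(-6/65) = 3/260; a_4 = (3/260)/(76/3) = 9/19760

r = 1/3; a_0 = 1; a_1 = 3/5; a_2 = -6/65; a_3 = -9/104; a_4 = 9/19760


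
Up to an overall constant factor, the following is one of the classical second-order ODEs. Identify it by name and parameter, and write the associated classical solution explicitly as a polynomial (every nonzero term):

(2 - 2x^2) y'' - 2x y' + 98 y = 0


All three coefficients share the factor 2; dividing through by 2 gives  (1 - x^2) y'' - x y' + 49 y = 0.
This matches the Chebyshev equation (1 - x^2) y'' - x y' + n^2 y = 0 (note the -x y' term, not -2x y') with n^2 = 49, so n = 7; the polynomial solution is T_7(x).
With y = sum_k a_k x^k, matching x^k gives (k+2)(k+1) a_{k+2} = (k^2 - n^2) a_k = (k - 7)(k + 7) a_k. The right side vanishes at k = 7, so the series with the parity of 7 terminates at degree 7.
Standard normalization: leading coefficient of T_n is 2^(n-1), so a_7 = 2^6 = 64. Work downward with a_k = (k+1)(k+2) a_{k+2} / ((k - 7)(k + 7)):
  a_5 = (6)(7)(64) / ((5 - 7)(5 + 7)) = 2688/(-24) = -112
  a_3 = (4)(5)(-112) / ((3 - 7)(3 + 7)) = -2240/(-40) = 56
  a_1 = (2)(3)(56) / ((1 - 7)(1 + 7)) = 336/(-48) = -7
Hence T_7(x) = 64 x^7 - 112 x^5 + 56 x^3 - 7 x.

T_7(x); series = 64 x^7 - 112 x^5 + 56 x^3 - 7 x


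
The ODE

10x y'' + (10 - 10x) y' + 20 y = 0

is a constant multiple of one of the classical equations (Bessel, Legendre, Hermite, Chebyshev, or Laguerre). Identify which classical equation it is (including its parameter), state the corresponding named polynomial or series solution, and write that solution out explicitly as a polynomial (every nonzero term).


All three coefficients share the factor 10; dividing through by 10 gives  x y'' + (1 - x) y' + 2 y = 0.
This matches the Laguerre equation x y'' + (1 - x) y' + n y = 0 with n = 2; the polynomial solution is L_2(x).
With y = sum_k a_k x^k, matching x^k gives (k+1)k a_{k+1} + (k+1) a_{k+1} - k a_k + n a_k = 0, i.e. (k+1)^2 a_{k+1} = (k - n) a_k = (k - 2) a_k. The right side vanishes at k = 2, so the series terminates at degree 2.
Standard normalization L_n(0) = 1 gives a_0 = 1. Work upward with a_{k+1} = (k - 2) a_k / (k+1)^2:
  a_1 = (0 - 2)(1) / 1^2 = -2/1 = -2
  a_2 = (1 - 2)(-2) / 2^2 = 2/4 = 1/2
Hence L_2(x) = x^2/2 - 2 x + 1.

L_2(x); series = x^2/2 - 2 x + 1


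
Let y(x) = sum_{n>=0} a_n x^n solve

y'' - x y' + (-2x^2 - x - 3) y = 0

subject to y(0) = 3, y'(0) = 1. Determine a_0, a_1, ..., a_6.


Ansatz: y(x) = sum_{n>=0} a_n x^n, so y'(x) = sum_{n>=1} n a_n x^(n-1) and y''(x) = sum_{n>=2} n(n-1) a_n x^(n-2).
Substitute into P(x) y'' + Q(x) y' + R(x) y = 0 with P(x) = 1, Q(x) = -x, R(x) = -2x^2 - x - 3, and match powers of x.
Initial conditions: a_0 = 3, a_1 = 1.
Setting the coefficient of each power of x to zero and solving order by order (substituting the coefficients already found):
  x^0: 2 a_2 - 3 a_0 = 0  ->  2 a_2 = 3 a_0 = 9  ->  a_2 = 9/2
  x^1: 6 a_3 - 4 a_1 - a_0 = 0  ->  6 a_3 = 4 a_1 + a_0 = 7  ->  a_3 = 7/6
  x^2: 12 a_4 - 5 a_2 - a_1 - 2 a_0 = 0  ->  12 a_4 = 5 a_2 + a_1 + 2 a_0 = 59/2  ->  a_4 = 59/24
  x^3: 20 a_5 - 6 a_3 - a_2 - 2 a_1 = 0  ->  20 a_5 = 6 a_3 + a_2 + 2 a_1 = 27/2  ->  a_5 = 27/40
  x^4: 30 a_6 - 7 a_4 - a_3 - 2 a_2 = 0  ->  30 a_6 = 7 a_4 + a_3 + 2 a_2 = 219/8  ->  a_6 = 73/80
Truncated series: y(x) = 3 + x + (9/2) x^2 + (7/6) x^3 + (59/24) x^4 + (27/40) x^5 + (73/80) x^6 + O(x^7).

a_0 = 3; a_1 = 1; a_2 = 9/2; a_3 = 7/6; a_4 = 59/24; a_5 = 27/40; a_6 = 73/80


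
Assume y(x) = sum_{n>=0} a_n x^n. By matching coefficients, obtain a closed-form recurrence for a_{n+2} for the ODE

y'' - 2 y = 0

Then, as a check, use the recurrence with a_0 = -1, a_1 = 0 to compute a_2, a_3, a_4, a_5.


Substitute y = sum_n a_n x^n into y'' + (const) y = 0.
y''(x) = sum_{n>=0} (n+2)(n+1) a_{n+2} x^n.
The ODE becomes sum_n [(n+2)(n+1) a_{n+2} - 2 a_n] x^n = 0.
Setting each coefficient to zero gives the recurrence:
  (n+2)(n+1) a_{n+2} - 2 a_n = 0,
  a_{n+2} = 2 / ((n+1)(n+2)) a_n.

Check with a_0 = -1, a_1 = 0 (apply the recurrence for n = 0, 1, 2, 3): a_0 = -1, a_1 = 0, a_2 = -1, a_3 = 0, a_4 = -1/6, a_5 = 0.

a_{n+2} = 2/((n+1)(n+2)) * a_n; check: a_0 = -1, a_1 = 0, a_2 = -1, a_3 = 0, a_4 = -1/6, a_5 = 0


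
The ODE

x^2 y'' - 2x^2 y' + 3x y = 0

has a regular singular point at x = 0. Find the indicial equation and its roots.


Divide by x^2 to reach normal form y'' + P_1(x) y' + P_2(x) y = 0 with P_1(x) = -2 and P_2(x) = 3/x.
x = 0 is a singular point because the y-coefficient 3/x has a pole at x = 0.
It is a regular singular point because x P_1(x) = p(x) = -2x and x^2 P_2(x) = q(x) = 3x are polynomials, hence analytic at x = 0.
p(0) = 0,  q(0) = 0.
Indicial equation: r(r-1) + p(0) r + q(0) = 0, i.e. r^2 + (p(0) - 1) r + q(0) = 0, i.e. r^2 - 1 r = 0.
Discriminant: (-1)^2 - 4(0) = 1, so r = (1 ± 1)/2.
Solving: r_1 = 1, r_2 = 0.

indicial: r^2 - 1 r = 0; roots r_1 = 1, r_2 = 0


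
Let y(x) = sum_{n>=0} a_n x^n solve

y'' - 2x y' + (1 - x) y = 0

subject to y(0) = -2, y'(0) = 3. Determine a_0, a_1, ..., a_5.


Ansatz: y(x) = sum_{n>=0} a_n x^n, so y'(x) = sum_{n>=1} n a_n x^(n-1) and y''(x) = sum_{n>=2} n(n-1) a_n x^(n-2).
Substitute into P(x) y'' + Q(x) y' + R(x) y = 0 with P(x) = 1, Q(x) = -2x, R(x) = 1 - x, and match powers of x.
Initial conditions: a_0 = -2, a_1 = 3.
Setting the coefficient of each power of x to zero and solving order by order (substituting the coefficients already found):
  x^0: 2 a_2 + a_0 = 0  ->  2 a_2 = -a_0 = 2  ->  a_2 = 1
  x^1: 6 a_3 - a_1 - a_0 = 0  ->  6 a_3 = a_1 + a_0 = 1  ->  a_3 = 1/6
  x^2: 12 a_4 - 3 a_2 - a_1 = 0  ->  12 a_4 = 3 a_2 + a_1 = 6  ->  a_4 = 1/2
  x^3: 20 a_5 - 5 a_3 - a_2 = 0  ->  20 a_5 = 5 a_3 + a_2 = 11/6  ->  a_5 = 11/120
Truncated series: y(x) = -2 + 3 x + x^2 + (1/6) x^3 + (1/2) x^4 + (11/120) x^5 + O(x^6).

a_0 = -2; a_1 = 3; a_2 = 1; a_3 = 1/6; a_4 = 1/2; a_5 = 11/120


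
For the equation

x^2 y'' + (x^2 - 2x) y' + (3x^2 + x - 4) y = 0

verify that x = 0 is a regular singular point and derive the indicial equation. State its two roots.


Divide by x^2 to reach normal form y'' + P_1(x) y' + P_2(x) y = 0 with P_1(x) = 1 - 2/x and P_2(x) = 3 + 1/x - 4/x^2.
x = 0 is a singular point because the y'-coefficient 1 - 2/x has a pole at x = 0 and the y-coefficient 3 + 1/x - 4/x^2 has a pole at x = 0.
It is a regular singular point because x P_1(x) = p(x) = x - 2 and x^2 P_2(x) = q(x) = 3x^2 + x - 4 are polynomials, hence analytic at x = 0.
p(0) = -2,  q(0) = -4.
Indicial equation: r(r-1) + p(0) r + q(0) = 0, i.e. r^2 + (p(0) - 1) r + q(0) = 0, i.e. r^2 - 3 r - 4 = 0.
Discriminant: (-3)^2 - 4(-4) = 25, so r = (3 ± 5)/2.
Solving: r_1 = 4, r_2 = -1.

indicial: r^2 - 3 r - 4 = 0; roots r_1 = 4, r_2 = -1


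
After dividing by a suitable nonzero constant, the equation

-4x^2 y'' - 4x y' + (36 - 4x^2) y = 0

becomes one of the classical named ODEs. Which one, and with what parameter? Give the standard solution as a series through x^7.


All three coefficients share the factor -4; dividing through by -4 gives  x^2 y'' + x y' + (x^2 - 9) y = 0.
This matches the Bessel equation x^2 y'' + x y' + (x^2 - nu^2) y = 0 with nu^2 = 9, so nu = 3; the solution bounded at x = 0 is J_3(x).
Frobenius at x = 0: indicial roots ±nu; for r = nu the recurrence k(k + 2nu) c_k = -c_{k-2} gives the standard series J_nu(x) = sum_{k>=0} (-1)^k / (k! (k+nu)!) (x/2)^(2k+nu). Evaluate the first 3 terms:
  k = 0: (-1)^0 / (0! * 3! * 2^3) x^3 = 1/(1*6*8) x^3 = (1/48) x^3
  k = 1: (-1)^1 / (1! * 4! * 2^5) x^5 = -1/(1*24*32) x^5 = (-1/768) x^5
  k = 2: (-1)^2 / (2! * 5! * 2^7) x^7 = 1/(2*120*128) x^7 = (1/30720) x^7
Hence J_3(x) = x^7/30720 - x^5/768 + x^3/48 + ....

J_3(x); series = x^7/30720 - x^5/768 + x^3/48
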